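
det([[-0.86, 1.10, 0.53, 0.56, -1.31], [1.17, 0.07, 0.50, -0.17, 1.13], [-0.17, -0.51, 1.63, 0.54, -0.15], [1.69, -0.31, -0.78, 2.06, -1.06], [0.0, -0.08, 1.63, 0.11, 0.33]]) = -0.057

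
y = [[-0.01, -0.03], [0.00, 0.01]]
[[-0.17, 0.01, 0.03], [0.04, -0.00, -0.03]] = y @ [[4.85,-1.33,5.20], [3.9,-0.03,-2.62]]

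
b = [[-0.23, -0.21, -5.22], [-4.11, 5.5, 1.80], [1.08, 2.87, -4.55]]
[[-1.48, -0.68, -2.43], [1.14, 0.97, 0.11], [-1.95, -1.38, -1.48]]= b @ [[-0.28, -0.33, 0.29], [-0.10, -0.12, 0.09], [0.3, 0.15, 0.45]]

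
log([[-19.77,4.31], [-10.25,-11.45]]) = [[0.54, 2.35],[-5.58, 5.06]]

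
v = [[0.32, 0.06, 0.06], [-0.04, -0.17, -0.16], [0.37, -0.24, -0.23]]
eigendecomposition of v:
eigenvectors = [[-0.77, 0.01, -0.11], [0.24, 0.69, 0.52], [-0.59, -0.72, 0.85]]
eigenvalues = [0.35, -0.0, -0.42]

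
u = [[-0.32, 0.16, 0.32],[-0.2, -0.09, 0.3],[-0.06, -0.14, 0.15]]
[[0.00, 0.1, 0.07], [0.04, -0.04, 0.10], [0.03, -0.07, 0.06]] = u@[[0.08,-0.12,0.15], [-0.12,0.48,-0.06], [0.15,-0.06,0.41]]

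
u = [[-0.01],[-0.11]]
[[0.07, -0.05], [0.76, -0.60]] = u @ [[-6.88, 5.44]]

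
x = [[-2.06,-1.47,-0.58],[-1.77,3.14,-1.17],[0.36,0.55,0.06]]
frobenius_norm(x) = 4.64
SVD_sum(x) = [[0.09,  -0.17,  0.06], [-1.62,  3.23,  -1.12], [-0.13,  0.25,  -0.09]] + [[-2.15, -1.30, -0.64], [-0.15, -0.09, -0.05], [0.49, 0.29, 0.15]] + [[-0.00, 0.00, 0.00],[0.0, -0.0, -0.0],[-0.0, 0.00, 0.00]]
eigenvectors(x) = [[-0.27,0.94,-0.36], [0.96,0.26,0.14], [0.13,-0.2,0.92]]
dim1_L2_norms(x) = [2.6, 3.79, 0.66]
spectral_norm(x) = 3.80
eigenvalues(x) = [3.48, -2.34, 0.0]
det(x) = -0.03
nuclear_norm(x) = 6.47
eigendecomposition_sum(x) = [[0.31, -0.92, 0.26],[-1.11, 3.29, -0.94],[-0.15, 0.43, -0.12]] + [[-2.37, -0.55, -0.84],  [-0.66, -0.15, -0.23],  [0.51, 0.12, 0.18]] + [[-0.0, 0.0, -0.0], [0.00, -0.0, 0.0], [0.00, -0.00, 0.00]]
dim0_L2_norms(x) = [2.74, 3.51, 1.31]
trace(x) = 1.14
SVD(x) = [[0.05, 0.97, 0.23],  [-1.0, 0.07, -0.06],  [-0.08, -0.22, 0.97]] @ diag([3.8022936004818835, 2.6609311051975255, 0.003004850543781582]) @ [[0.43,-0.85,0.30], [-0.83,-0.5,-0.25], [-0.36,0.14,0.92]]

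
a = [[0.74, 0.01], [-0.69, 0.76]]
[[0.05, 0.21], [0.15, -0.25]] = a @ [[0.07, 0.29], [0.26, -0.07]]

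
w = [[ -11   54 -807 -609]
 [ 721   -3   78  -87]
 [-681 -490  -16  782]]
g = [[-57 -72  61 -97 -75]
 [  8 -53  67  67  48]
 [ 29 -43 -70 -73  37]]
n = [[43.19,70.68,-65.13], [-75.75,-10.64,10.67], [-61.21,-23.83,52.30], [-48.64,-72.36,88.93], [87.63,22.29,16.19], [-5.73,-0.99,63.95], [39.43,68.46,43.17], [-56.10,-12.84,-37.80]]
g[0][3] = -97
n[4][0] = 87.63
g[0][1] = -72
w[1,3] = -87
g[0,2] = 61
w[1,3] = -87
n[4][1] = 22.29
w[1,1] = -3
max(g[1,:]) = 67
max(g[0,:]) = 61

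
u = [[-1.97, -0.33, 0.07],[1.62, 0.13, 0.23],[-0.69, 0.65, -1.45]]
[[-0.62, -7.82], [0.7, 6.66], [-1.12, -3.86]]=u@[[0.08, 3.81], [1.73, 1.25], [1.51, 1.41]]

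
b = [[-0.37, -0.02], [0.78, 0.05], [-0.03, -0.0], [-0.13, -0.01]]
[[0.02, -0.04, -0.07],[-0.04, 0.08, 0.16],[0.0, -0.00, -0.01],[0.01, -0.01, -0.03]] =b @[[-0.06, 0.12, 0.2], [0.12, -0.33, 0.02]]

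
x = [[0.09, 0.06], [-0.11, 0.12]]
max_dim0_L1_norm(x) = 0.2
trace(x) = 0.21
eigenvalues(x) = [(0.11+0.08j), (0.11-0.08j)]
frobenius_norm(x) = 0.20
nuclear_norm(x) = 0.27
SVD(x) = [[-0.17, 0.98], [0.98, 0.17]] @ diag([0.16424732033528947, 0.10593780138683645]) @ [[-0.75, 0.66],[0.66, 0.75]]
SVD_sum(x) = [[0.02, -0.02], [-0.12, 0.11]] + [[0.07, 0.08], [0.01, 0.01]]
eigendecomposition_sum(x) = [[(0.04+0.05j), 0.03-0.04j], [-0.05+0.07j, (0.06+0.03j)]] + [[0.04-0.05j, 0.03+0.04j], [(-0.05-0.07j), 0.06-0.03j]]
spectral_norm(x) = 0.16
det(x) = 0.02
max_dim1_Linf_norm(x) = 0.12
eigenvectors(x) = [[(-0.11+0.58j), (-0.11-0.58j)], [(-0.8+0j), (-0.8-0j)]]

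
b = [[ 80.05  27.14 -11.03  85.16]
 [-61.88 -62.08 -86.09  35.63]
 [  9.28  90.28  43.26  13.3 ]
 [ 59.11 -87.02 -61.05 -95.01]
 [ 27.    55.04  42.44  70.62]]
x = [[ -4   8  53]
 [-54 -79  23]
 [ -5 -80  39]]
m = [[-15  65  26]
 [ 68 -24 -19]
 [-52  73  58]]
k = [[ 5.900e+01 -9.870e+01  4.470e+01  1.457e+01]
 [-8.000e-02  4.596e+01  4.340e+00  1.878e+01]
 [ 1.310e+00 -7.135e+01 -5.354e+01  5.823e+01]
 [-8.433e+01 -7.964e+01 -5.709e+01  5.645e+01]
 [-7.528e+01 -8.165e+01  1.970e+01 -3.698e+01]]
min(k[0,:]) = -98.7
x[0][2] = 53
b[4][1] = 55.04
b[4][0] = 27.0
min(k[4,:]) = -81.65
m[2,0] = -52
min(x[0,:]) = -4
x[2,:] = [-5, -80, 39]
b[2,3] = 13.3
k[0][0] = 59.0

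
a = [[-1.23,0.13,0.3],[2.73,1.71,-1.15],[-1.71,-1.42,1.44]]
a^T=[[-1.23,2.73,-1.71], [0.13,1.71,-1.42], [0.3,-1.15,1.44]]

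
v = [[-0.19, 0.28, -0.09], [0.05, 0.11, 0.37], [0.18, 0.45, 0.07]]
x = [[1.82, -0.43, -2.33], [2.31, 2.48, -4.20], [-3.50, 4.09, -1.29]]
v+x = [[1.63, -0.15, -2.42],[2.36, 2.59, -3.83],[-3.32, 4.54, -1.22]]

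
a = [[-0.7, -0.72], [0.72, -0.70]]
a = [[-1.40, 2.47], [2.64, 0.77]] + [[0.7, -3.19], [-1.92, -1.47]]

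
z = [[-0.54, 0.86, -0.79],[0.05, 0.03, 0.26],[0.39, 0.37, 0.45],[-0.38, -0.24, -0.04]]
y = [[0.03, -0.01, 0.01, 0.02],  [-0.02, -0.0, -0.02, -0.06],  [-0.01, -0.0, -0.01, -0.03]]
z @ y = [[-0.03, 0.01, -0.01, -0.04], [-0.00, -0.00, -0.0, -0.01], [-0.00, -0.0, -0.01, -0.03], [-0.01, 0.00, 0.0, 0.01]]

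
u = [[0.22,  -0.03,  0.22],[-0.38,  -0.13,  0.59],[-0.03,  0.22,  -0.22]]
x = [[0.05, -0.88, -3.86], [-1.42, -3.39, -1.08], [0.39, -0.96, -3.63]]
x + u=[[0.27,-0.91,-3.64], [-1.8,-3.52,-0.49], [0.36,-0.74,-3.85]]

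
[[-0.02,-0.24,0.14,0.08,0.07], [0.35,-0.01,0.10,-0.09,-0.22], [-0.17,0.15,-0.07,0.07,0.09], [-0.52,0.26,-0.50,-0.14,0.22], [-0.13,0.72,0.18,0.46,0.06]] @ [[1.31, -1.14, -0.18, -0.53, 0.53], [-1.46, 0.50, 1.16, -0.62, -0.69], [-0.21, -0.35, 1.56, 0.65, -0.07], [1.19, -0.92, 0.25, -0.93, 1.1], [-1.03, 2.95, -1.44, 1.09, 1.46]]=[[0.32, -0.01, -0.14, 0.25, 0.34],  [0.57, -1.01, 0.38, -0.27, -0.23],  [-0.44, 0.49, -0.02, -0.02, 0.02],  [-1.35, 1.68, -0.74, 0.16, -0.25],  [-0.77, 0.2, 1.17, -0.62, 0.02]]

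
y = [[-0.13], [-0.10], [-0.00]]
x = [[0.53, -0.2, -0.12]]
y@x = [[-0.07, 0.03, 0.02], [-0.05, 0.02, 0.01], [0.00, 0.00, 0.00]]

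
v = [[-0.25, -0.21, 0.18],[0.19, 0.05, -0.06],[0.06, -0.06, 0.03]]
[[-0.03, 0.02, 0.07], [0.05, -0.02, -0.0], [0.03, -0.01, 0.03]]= v@[[0.35, -0.09, 0.19], [-0.09, 0.04, 0.01], [0.19, 0.01, 0.67]]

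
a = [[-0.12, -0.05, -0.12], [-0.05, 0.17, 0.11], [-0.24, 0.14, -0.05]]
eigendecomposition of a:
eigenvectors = [[0.61, 0.46, 0.27], [-0.13, 0.57, -0.78], [0.78, -0.68, -0.56]]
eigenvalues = [-0.26, -0.0, 0.27]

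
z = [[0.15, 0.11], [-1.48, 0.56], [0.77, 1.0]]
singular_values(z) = [1.68, 1.15]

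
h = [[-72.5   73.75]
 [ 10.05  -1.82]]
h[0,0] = -72.5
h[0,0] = -72.5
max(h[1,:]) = 10.05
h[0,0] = -72.5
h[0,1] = 73.75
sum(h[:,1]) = 71.93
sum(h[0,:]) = 1.25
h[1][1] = -1.82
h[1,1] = -1.82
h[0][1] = 73.75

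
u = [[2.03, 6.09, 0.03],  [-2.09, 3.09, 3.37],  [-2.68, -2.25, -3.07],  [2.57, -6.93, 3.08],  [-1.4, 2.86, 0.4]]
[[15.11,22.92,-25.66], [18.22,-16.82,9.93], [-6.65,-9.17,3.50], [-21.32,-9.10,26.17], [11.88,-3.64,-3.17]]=u @ [[-1.79, 5.58, -3.13], [3.07, 1.92, -3.19], [1.48, -3.29, 3.93]]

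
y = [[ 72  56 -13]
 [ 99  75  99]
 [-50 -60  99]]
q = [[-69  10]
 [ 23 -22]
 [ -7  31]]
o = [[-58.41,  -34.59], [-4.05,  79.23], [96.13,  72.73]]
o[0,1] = -34.59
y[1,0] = 99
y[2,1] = -60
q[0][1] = 10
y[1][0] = 99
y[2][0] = -50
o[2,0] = 96.13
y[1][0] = 99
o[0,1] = -34.59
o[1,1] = 79.23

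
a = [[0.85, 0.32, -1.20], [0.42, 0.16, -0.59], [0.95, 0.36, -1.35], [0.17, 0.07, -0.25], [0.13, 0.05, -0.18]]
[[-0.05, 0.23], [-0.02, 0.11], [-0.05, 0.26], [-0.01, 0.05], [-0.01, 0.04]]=a @ [[-0.01, 0.11], [-0.01, 0.02], [0.03, -0.11]]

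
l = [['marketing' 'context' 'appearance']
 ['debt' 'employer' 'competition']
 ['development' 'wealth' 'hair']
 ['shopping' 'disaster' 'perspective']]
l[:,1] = ['context', 'employer', 'wealth', 'disaster']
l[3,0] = 'shopping'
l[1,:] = ['debt', 'employer', 'competition']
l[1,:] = ['debt', 'employer', 'competition']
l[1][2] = 'competition'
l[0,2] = 'appearance'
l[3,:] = ['shopping', 'disaster', 'perspective']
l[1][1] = 'employer'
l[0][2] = 'appearance'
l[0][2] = 'appearance'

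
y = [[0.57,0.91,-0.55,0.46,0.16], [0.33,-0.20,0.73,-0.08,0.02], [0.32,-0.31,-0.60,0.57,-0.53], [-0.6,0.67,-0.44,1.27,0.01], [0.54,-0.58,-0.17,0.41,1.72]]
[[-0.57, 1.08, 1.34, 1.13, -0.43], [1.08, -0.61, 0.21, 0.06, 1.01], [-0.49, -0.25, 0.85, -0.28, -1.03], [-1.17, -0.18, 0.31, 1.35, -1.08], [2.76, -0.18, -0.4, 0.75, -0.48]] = y @ [[0.77,0.27,1.21,0.13,0.30],[-0.87,0.88,0.52,0.88,0.35],[0.88,-0.8,-0.04,0.34,1.30],[0.2,-0.76,0.53,0.77,-0.44],[1.11,0.21,-0.57,0.54,-0.02]]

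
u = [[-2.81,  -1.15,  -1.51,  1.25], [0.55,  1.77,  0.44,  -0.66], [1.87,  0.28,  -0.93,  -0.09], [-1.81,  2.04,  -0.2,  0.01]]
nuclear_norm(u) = 8.79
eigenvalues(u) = [(-1.44+1.81j), (-1.44-1.81j), (0.62+0j), (0.29+0j)]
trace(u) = -1.96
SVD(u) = [[-0.84, 0.16, -0.35, -0.38], [0.3, -0.52, -0.10, -0.79], [0.36, 0.18, -0.91, 0.12], [-0.27, -0.82, -0.21, 0.46]] @ diag([4.198414323991518, 3.016602808929282, 1.5240726705759577, 0.05027078740447037]) @ [[0.88, 0.25, 0.27, -0.31], [0.36, -0.90, -0.16, 0.17], [-0.26, -0.3, 0.90, -0.19], [0.17, 0.19, 0.31, 0.92]]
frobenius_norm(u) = 5.39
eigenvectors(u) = [[(-0.61+0j), -0.61-0.00j, 0.12+0.00j, (0.15+0j)],  [(0.06-0.11j), 0.06+0.11j, (0.39+0j), (0.29+0j)],  [0.15+0.56j, 0.15-0.56j, 0.17+0.00j, (0.23+0j)],  [-0.43-0.31j, -0.43+0.31j, (0.9+0j), (0.92+0j)]]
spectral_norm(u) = 4.20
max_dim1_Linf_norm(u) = 2.81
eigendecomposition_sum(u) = [[(-1.45+0.58j), (-0.73-0.25j), (-0.77-0.74j), 0.66+0.17j], [(0.03-0.31j), 0.11-0.11j, 0.20-0.07j, -0.09+0.10j], [(0.89+1.17j), (-0.04+0.73j), -0.48+0.89j, -0.01-0.64j], [(-1.32-0.33j), (-0.39-0.55j), -0.17-0.92j, (0.38+0.45j)]] + [[(-1.45-0.58j),-0.73+0.25j,-0.77+0.74j,(0.66-0.17j)], [(0.03+0.31j),(0.11+0.11j),0.20+0.07j,-0.09-0.10j], [(0.89-1.17j),(-0.04-0.73j),-0.48-0.89j,(-0.01+0.64j)], [(-1.32+0.33j),(-0.39+0.55j),(-0.17+0.92j),0.38-0.45j]] + [[(0.25+0j),0.72+0.00j,-0.01-0.00j,-0.26-0.00j],[(0.81+0j),2.31+0.00j,-0.02-0.00j,-0.85-0.00j],[0.34+0.00j,(0.98+0j),(-0.01-0j),(-0.36-0j)],[(1.84+0j),(5.28+0j),(-0.05-0j),(-1.93-0j)]] + [[(-0.17-0j), -0.41-0.00j, (0.03+0j), 0.20+0.00j], [(-0.32-0j), -0.76-0.00j, 0.06+0.00j, (0.37+0j)], [(-0.25-0j), -0.62-0.00j, (0.04+0j), (0.3+0j)], [-1.01-0.00j, -2.45-0.00j, 0.18+0.00j, 1.18+0.00j]]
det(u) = 0.97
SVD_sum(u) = [[-3.12, -0.88, -0.95, 1.08], [1.09, 0.31, 0.33, -0.38], [1.31, 0.37, 0.4, -0.46], [-1.01, -0.28, -0.31, 0.35]] + [[0.17, -0.43, -0.07, 0.08], [-0.57, 1.43, 0.25, -0.27], [0.20, -0.5, -0.09, 0.1], [-0.89, 2.22, 0.39, -0.42]] + [[0.14, 0.16, -0.48, 0.1], [0.04, 0.04, -0.13, 0.03], [0.36, 0.41, -1.25, 0.27], [0.08, 0.10, -0.29, 0.06]] + [[-0.00, -0.0, -0.01, -0.02],[-0.01, -0.01, -0.01, -0.04],[0.0, 0.00, 0.0, 0.01],[0.0, 0.0, 0.01, 0.02]]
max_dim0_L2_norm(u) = 3.87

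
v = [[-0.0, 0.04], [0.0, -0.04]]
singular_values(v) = [0.06, -0.0]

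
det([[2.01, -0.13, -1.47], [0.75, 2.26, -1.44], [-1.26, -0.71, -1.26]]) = -11.541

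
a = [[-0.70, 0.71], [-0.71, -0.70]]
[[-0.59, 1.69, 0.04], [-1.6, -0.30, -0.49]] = a@ [[1.56, -0.98, 0.32], [0.70, 1.42, 0.37]]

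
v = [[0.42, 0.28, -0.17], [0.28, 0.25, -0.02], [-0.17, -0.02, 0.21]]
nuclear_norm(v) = 0.88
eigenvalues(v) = [0.68, 0.0, 0.2]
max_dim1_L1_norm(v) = 0.87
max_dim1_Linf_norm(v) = 0.42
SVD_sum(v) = [[0.42,0.28,-0.17], [0.28,0.19,-0.11], [-0.17,-0.11,0.07]] + [[0.00, -0.0, -0.01], [-0.0, 0.06, 0.09], [-0.01, 0.09, 0.14]] + [[0.00, -0.0, 0.0], [-0.00, 0.0, -0.0], [0.0, -0.0, 0.0]]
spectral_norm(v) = 0.68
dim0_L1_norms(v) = [0.87, 0.55, 0.4]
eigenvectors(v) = [[0.79, 0.62, -0.03], [0.53, -0.66, 0.54], [-0.31, 0.44, 0.84]]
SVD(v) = [[-0.79, 0.03, 0.62], [-0.53, -0.54, -0.66], [0.31, -0.84, 0.44]] @ diag([0.6761005501564067, 0.2031933747348691, 0.0007060751087240466]) @ [[-0.79, -0.53, 0.31],[0.03, -0.54, -0.84],[0.62, -0.66, 0.44]]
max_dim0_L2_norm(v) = 0.53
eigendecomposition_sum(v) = [[0.42, 0.28, -0.17], [0.28, 0.19, -0.11], [-0.17, -0.11, 0.07]] + [[0.00, -0.0, 0.0], [-0.0, 0.00, -0.00], [0.00, -0.00, 0.00]] + [[0.00, -0.0, -0.01], [-0.0, 0.06, 0.09], [-0.01, 0.09, 0.14]]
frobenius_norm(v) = 0.71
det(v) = 0.00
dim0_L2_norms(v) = [0.53, 0.38, 0.27]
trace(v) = 0.88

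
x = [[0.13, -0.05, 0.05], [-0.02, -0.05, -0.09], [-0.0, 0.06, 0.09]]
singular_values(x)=[0.16, 0.13, 0.0]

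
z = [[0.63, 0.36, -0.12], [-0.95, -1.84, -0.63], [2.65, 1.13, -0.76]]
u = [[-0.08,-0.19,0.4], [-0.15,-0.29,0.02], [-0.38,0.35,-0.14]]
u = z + [[-0.71, -0.55, 0.52], [0.8, 1.55, 0.65], [-3.03, -0.78, 0.62]]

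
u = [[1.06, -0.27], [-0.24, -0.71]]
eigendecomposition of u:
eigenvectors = [[0.99, 0.15], [-0.13, 0.99]]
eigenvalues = [1.1, -0.75]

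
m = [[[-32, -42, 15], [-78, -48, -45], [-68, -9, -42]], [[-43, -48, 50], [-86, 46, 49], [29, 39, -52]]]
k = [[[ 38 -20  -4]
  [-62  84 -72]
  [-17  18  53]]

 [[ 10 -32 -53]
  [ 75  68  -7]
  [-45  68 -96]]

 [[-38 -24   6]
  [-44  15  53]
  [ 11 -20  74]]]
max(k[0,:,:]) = 84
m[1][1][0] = -86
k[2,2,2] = 74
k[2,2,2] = 74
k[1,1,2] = -7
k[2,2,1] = -20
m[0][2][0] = -68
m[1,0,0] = -43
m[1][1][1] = 46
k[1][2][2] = -96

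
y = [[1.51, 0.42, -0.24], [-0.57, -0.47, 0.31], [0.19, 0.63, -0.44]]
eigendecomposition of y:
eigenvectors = [[-0.96, -0.18, -0.03], [0.29, 0.51, 0.58], [0.0, -0.84, 0.82]]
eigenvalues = [1.38, -0.78, -0.0]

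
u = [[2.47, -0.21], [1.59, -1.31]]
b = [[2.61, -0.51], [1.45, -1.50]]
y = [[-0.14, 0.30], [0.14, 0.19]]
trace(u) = 1.16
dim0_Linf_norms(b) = [2.61, 1.5]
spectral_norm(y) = 0.36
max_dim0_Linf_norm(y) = 0.3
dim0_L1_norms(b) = [4.06, 2.01]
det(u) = -2.90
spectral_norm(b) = 3.23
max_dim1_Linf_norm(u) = 2.47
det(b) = -3.18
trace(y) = 0.05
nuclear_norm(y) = 0.55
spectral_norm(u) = 3.08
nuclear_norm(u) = 4.02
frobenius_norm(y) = 0.41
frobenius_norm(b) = 3.38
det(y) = -0.07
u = y + b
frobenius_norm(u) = 3.22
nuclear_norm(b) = 4.22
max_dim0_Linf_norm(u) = 2.47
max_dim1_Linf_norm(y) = 0.3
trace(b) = 1.11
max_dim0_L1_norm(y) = 0.49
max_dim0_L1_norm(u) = 4.06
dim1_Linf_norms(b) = [2.61, 1.5]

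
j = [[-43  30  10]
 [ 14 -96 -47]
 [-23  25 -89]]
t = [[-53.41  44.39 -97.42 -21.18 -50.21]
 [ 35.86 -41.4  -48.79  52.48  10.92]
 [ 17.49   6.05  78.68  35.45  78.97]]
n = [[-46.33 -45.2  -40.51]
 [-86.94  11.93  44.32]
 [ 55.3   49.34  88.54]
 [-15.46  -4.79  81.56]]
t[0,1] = 44.39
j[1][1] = -96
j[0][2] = 10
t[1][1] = -41.4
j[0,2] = 10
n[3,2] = 81.56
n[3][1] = -4.79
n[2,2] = 88.54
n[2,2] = 88.54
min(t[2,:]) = 6.05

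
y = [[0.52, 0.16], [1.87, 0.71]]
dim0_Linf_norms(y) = [1.87, 0.71]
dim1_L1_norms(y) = [0.68, 2.58]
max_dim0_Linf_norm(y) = 1.87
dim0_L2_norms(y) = [1.94, 0.73]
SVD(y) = [[-0.26, -0.97], [-0.97, 0.26]] @ diag([2.072645499538507, 0.033773262246527755]) @ [[-0.94, -0.35],[-0.35, 0.94]]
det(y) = 0.07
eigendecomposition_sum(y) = [[0.04, -0.01], [-0.10, 0.02]] + [[0.48, 0.17], [1.97, 0.69]]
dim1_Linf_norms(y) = [0.52, 1.87]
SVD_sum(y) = [[0.51, 0.19],  [1.87, 0.7]] + [[0.01, -0.03], [-0.00, 0.01]]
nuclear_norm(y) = 2.11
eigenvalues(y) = [0.06, 1.17]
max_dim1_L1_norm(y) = 2.58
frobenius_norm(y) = 2.07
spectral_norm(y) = 2.07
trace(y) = 1.23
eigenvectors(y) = [[-0.33, -0.24], [0.94, -0.97]]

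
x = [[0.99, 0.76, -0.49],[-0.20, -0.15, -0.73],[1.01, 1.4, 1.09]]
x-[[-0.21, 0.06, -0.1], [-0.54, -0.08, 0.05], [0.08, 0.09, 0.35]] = [[1.20, 0.7, -0.39], [0.34, -0.07, -0.78], [0.93, 1.31, 0.74]]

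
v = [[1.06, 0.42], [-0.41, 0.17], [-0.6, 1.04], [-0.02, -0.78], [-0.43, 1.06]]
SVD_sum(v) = [[0.03, -0.06],[-0.14, 0.30],[-0.5, 1.09],[0.29, -0.64],[-0.48, 1.04]] + [[1.03,0.48], [-0.27,-0.13], [-0.1,-0.05], [-0.31,-0.14], [0.05,0.02]]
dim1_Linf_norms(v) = [1.06, 0.41, 1.04, 0.78, 1.06]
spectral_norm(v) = 1.83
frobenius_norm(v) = 2.20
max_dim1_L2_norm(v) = 1.2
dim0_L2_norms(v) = [1.36, 1.74]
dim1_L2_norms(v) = [1.14, 0.44, 1.2, 0.78, 1.14]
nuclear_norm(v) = 3.06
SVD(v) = [[0.03, 0.92], [-0.18, -0.24], [-0.65, -0.09], [0.38, -0.28], [-0.63, 0.04]] @ diag([1.826317418345815, 1.2330712418375014]) @ [[0.42, -0.91], [0.91, 0.42]]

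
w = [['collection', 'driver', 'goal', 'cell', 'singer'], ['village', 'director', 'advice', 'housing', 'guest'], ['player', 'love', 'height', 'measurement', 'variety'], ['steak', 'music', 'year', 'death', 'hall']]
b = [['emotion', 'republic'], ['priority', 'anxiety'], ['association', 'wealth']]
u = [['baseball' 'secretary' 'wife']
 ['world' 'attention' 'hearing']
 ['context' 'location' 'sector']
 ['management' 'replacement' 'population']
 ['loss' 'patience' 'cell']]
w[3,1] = 'music'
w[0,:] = ['collection', 'driver', 'goal', 'cell', 'singer']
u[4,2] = 'cell'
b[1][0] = 'priority'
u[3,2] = 'population'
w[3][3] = 'death'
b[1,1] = 'anxiety'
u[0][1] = 'secretary'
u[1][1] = 'attention'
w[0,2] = 'goal'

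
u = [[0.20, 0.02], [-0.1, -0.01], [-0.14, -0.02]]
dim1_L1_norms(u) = [0.22, 0.11, 0.16]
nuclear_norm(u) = 0.27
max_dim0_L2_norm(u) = 0.26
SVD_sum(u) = [[0.20, 0.02], [-0.10, -0.01], [-0.14, -0.02]] + [[0.0, -0.00],[-0.00, 0.0],[0.00, -0.00]]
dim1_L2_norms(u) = [0.2, 0.1, 0.14]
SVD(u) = [[-0.76, 0.48], [0.38, -0.24], [0.53, 0.85]] @ diag([0.2654702597879788, 0.005053827074909984]) @ [[-0.99, -0.11], [0.11, -0.99]]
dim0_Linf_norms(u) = [0.2, 0.02]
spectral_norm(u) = 0.27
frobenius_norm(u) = 0.27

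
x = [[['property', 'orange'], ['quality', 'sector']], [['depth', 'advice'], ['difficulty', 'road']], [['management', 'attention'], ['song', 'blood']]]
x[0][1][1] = 'sector'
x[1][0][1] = 'advice'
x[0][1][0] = 'quality'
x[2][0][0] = 'management'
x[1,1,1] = 'road'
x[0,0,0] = 'property'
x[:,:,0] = [['property', 'quality'], ['depth', 'difficulty'], ['management', 'song']]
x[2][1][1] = 'blood'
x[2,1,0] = 'song'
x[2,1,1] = 'blood'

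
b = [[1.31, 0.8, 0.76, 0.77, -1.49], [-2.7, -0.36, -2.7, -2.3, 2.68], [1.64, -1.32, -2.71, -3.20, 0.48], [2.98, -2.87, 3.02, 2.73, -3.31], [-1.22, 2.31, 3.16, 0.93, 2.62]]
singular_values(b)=[8.71, 6.22, 2.33, 2.11, 0.07]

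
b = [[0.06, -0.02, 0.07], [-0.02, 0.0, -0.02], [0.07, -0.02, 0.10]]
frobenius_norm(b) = 0.16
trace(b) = 0.16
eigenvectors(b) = [[-0.60, 0.73, 0.32],[0.17, -0.27, 0.95],[-0.78, -0.62, -0.03]]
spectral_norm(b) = 0.16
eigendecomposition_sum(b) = [[0.06, -0.02, 0.07], [-0.02, 0.00, -0.02], [0.07, -0.02, 0.10]] + [[0.0, -0.00, -0.0], [-0.00, 0.0, 0.0], [-0.00, 0.00, 0.00]] + [[-0.00, -0.00, 0.0], [-0.00, -0.01, 0.00], [0.0, 0.00, -0.00]]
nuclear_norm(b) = 0.17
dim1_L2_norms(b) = [0.09, 0.03, 0.12]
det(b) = -0.00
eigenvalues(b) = [0.16, 0.01, -0.01]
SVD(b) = [[-0.60, 0.73, -0.32], [0.17, -0.27, -0.95], [-0.78, -0.62, 0.03]] @ diag([0.1577772177096936, 0.008318304188644786, 0.006095521898338387]) @ [[-0.60,0.17,-0.78], [0.73,-0.27,-0.62], [0.32,0.95,-0.03]]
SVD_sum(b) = [[0.06, -0.02, 0.07], [-0.02, 0.00, -0.02], [0.07, -0.02, 0.1]] + [[0.0,-0.00,-0.00], [-0.00,0.00,0.0], [-0.00,0.00,0.00]] + [[-0.00, -0.00, 0.00], [-0.0, -0.01, 0.0], [0.0, 0.0, -0.00]]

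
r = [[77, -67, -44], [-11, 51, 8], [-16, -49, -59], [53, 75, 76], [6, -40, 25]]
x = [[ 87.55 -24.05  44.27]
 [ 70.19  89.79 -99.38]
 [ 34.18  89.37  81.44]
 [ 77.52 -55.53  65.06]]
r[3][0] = 53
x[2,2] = 81.44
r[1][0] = -11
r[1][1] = 51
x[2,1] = 89.37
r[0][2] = -44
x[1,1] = 89.79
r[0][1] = -67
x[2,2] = 81.44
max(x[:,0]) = 87.55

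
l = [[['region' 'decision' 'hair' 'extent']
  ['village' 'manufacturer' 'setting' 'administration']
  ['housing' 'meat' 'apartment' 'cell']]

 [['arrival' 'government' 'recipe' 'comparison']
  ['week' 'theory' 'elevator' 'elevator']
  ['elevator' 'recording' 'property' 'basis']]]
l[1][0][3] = 'comparison'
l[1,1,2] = 'elevator'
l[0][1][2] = 'setting'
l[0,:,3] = ['extent', 'administration', 'cell']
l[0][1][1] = 'manufacturer'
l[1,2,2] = 'property'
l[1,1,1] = 'theory'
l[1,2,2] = 'property'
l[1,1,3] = 'elevator'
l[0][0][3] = 'extent'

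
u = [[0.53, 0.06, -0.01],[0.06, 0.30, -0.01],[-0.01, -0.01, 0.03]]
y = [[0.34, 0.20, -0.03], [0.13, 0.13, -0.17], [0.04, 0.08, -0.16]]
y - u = [[-0.19,0.14,-0.02], [0.07,-0.17,-0.16], [0.05,0.09,-0.19]]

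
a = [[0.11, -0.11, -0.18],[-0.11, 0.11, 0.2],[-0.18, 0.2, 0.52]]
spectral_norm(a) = 0.68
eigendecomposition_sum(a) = [[0.08, -0.09, -0.20], [-0.09, 0.09, 0.22], [-0.20, 0.22, 0.5]] + [[0.03, -0.02, 0.02], [-0.02, 0.02, -0.02], [0.02, -0.02, 0.02]] + [[-0.0, -0.0, 0.0], [-0.00, -0.00, 0.0], [0.0, 0.00, -0.00]]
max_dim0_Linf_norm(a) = 0.52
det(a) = -0.00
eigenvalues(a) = [0.68, 0.06, -0.0]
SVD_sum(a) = [[0.08, -0.09, -0.20],[-0.09, 0.09, 0.22],[-0.2, 0.22, 0.50]] + [[0.03, -0.02, 0.02],[-0.02, 0.02, -0.02],[0.02, -0.02, 0.02]] + [[-0.0, -0.00, 0.0], [-0.00, -0.00, 0.00], [0.00, 0.0, -0.00]]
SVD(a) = [[-0.35, 0.69, 0.64], [0.37, -0.53, 0.76], [0.86, 0.5, -0.07]] @ diag([0.6779530788177454, 0.06307586071530906, 0.00102893953305452]) @ [[-0.35, 0.37, 0.86], [0.69, -0.53, 0.5], [-0.64, -0.76, 0.07]]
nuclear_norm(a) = 0.74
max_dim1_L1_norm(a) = 0.9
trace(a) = 0.74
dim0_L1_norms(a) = [0.4, 0.42, 0.9]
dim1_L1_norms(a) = [0.4, 0.42, 0.9]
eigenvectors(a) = [[-0.35, 0.69, -0.64], [0.37, -0.53, -0.76], [0.86, 0.5, 0.07]]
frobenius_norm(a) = 0.68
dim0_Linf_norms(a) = [0.18, 0.2, 0.52]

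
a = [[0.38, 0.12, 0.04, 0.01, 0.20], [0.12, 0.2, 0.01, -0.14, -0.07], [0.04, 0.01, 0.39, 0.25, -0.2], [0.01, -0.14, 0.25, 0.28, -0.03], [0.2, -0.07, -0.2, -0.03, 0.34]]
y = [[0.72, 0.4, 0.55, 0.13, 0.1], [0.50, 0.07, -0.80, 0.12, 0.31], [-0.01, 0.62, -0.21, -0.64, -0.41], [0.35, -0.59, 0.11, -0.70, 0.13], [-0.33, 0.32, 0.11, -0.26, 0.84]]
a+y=[[1.10, 0.52, 0.59, 0.14, 0.30],  [0.62, 0.27, -0.79, -0.02, 0.24],  [0.03, 0.63, 0.18, -0.39, -0.61],  [0.36, -0.73, 0.36, -0.42, 0.1],  [-0.13, 0.25, -0.09, -0.29, 1.18]]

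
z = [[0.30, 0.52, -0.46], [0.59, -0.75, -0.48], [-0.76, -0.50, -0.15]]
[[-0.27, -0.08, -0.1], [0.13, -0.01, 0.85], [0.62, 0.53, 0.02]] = z @ [[-0.49, -0.51, 0.44], [-0.43, -0.17, -0.65], [-0.21, -0.35, -0.22]]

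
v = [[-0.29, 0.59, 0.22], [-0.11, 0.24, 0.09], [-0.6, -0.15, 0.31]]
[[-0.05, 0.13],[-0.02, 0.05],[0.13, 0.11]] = v @ [[-0.23, 0.06], [-0.16, 0.07], [-0.10, 0.49]]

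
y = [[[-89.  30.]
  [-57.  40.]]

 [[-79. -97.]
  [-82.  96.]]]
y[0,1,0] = -57.0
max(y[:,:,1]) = 96.0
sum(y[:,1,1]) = 136.0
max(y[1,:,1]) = 96.0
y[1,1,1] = 96.0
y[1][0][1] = -97.0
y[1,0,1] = -97.0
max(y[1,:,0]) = -79.0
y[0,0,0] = -89.0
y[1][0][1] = -97.0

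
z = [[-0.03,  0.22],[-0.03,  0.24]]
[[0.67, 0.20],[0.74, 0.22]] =z @ [[2.64, 3.56], [3.41, 1.38]]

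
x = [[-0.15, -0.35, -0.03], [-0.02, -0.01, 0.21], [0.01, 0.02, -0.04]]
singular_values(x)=[0.38, 0.22, 0.0]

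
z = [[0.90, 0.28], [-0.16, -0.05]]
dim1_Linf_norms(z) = [0.9, 0.16]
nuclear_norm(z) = 0.96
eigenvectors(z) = [[0.98,-0.30], [-0.17,0.95]]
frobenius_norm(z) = 0.96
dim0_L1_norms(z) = [1.06, 0.33]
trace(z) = 0.85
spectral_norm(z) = 0.96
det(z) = -0.00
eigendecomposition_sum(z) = [[0.90,0.28],[-0.16,-0.05]] + [[0.00, 0.00],  [-0.00, -0.00]]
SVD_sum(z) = [[0.9, 0.28], [-0.16, -0.05]] + [[0.0, -0.00], [0.0, -0.0]]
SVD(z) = [[-0.98, 0.18], [0.18, 0.98]] @ diag([0.9573400421771247, 0.00020891218500081852]) @ [[-0.95, -0.30],[0.3, -0.95]]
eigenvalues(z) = [0.85, -0.0]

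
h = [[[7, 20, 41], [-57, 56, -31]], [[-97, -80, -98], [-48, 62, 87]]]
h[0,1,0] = -57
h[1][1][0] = -48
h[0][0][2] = 41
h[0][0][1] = 20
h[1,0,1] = -80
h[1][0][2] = -98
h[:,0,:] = [[7, 20, 41], [-97, -80, -98]]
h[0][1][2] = -31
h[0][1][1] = 56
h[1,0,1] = -80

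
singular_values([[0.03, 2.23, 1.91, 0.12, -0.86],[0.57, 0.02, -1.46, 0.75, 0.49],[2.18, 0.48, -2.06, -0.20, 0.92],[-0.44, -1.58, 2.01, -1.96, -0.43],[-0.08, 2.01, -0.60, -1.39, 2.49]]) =[4.76, 3.5, 2.87, 1.71, 0.1]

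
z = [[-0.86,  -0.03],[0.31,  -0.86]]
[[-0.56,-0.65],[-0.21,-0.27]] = z @ [[0.64, 0.74], [0.47, 0.58]]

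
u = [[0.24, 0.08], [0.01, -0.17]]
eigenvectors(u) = [[1.00, -0.19], [0.02, 0.98]]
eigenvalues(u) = [0.24, -0.17]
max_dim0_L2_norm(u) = 0.24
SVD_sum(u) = [[0.22, 0.12], [-0.06, -0.03]] + [[0.02,-0.04], [0.07,-0.14]]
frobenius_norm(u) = 0.30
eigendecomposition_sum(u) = [[0.24, 0.05], [0.01, 0.00]] + [[-0.0, 0.03],[0.00, -0.17]]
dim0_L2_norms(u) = [0.24, 0.19]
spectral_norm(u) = 0.26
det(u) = -0.04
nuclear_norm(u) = 0.42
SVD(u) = [[-0.96, 0.28], [0.28, 0.96]] @ diag([0.2593783933012118, 0.16038344393509527]) @ [[-0.88, -0.48], [0.48, -0.88]]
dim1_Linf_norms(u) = [0.24, 0.17]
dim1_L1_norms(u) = [0.32, 0.18]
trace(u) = 0.07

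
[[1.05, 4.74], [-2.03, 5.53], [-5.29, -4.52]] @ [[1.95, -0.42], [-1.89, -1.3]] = [[-6.91, -6.60], [-14.41, -6.34], [-1.77, 8.10]]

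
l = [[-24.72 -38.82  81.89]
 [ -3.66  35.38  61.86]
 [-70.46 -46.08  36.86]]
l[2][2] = 36.86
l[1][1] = 35.38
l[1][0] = -3.66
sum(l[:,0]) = -98.83999999999999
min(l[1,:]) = -3.66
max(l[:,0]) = -3.66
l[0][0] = -24.72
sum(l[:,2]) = 180.61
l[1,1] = 35.38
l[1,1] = 35.38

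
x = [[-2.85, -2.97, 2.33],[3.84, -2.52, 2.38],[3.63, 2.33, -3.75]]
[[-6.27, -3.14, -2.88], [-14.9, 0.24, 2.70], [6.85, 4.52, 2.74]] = x @ [[-1.4, 0.51, 0.80], [1.87, 0.02, 0.46], [-2.02, -0.7, 0.33]]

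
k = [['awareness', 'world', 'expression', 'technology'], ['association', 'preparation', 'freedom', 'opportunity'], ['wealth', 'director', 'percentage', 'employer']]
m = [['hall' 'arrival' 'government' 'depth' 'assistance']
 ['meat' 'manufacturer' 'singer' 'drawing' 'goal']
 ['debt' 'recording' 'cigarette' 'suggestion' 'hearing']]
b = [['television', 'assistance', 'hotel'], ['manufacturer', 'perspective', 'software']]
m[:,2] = ['government', 'singer', 'cigarette']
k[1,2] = 'freedom'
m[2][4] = 'hearing'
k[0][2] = 'expression'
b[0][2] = 'hotel'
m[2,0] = 'debt'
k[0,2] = 'expression'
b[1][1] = 'perspective'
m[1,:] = ['meat', 'manufacturer', 'singer', 'drawing', 'goal']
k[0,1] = 'world'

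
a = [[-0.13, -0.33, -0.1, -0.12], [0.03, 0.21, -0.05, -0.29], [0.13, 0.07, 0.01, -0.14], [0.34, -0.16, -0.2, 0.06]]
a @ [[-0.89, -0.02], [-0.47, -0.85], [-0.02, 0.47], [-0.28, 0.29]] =[[0.31, 0.2],[-0.04, -0.29],[-0.11, -0.1],[-0.24, 0.05]]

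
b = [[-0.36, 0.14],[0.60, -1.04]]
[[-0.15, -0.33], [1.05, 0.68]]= b@[[0.02, 0.84], [-1.0, -0.17]]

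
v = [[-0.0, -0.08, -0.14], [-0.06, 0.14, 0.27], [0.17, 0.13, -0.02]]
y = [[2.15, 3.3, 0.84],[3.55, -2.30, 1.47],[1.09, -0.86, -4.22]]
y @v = [[-0.06,0.4,0.57], [0.39,-0.41,-1.15], [-0.67,-0.76,-0.30]]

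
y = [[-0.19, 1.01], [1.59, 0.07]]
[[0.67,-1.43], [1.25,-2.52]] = y @[[0.75,-1.51], [0.8,-1.7]]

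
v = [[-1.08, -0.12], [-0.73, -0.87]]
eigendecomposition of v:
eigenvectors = [[-0.5,  0.28], [-0.87,  -0.96]]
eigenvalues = [-1.29, -0.66]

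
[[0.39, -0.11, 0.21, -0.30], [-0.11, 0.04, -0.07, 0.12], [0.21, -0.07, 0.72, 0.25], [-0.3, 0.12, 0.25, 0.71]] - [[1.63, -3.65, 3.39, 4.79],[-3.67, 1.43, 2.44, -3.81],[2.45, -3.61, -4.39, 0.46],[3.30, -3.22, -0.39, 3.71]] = [[-1.24, 3.54, -3.18, -5.09], [3.56, -1.39, -2.51, 3.93], [-2.24, 3.54, 5.11, -0.21], [-3.6, 3.34, 0.64, -3.0]]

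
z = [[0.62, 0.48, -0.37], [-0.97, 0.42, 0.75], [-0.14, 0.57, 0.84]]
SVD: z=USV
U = [[-0.32, -0.78, -0.54],[0.79, 0.1, -0.61],[0.53, -0.62, 0.59]]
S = [1.62, 0.86, 0.34]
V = [[-0.64,0.29,0.71],[-0.57,-0.80,-0.18],[0.51,-0.52,0.68]]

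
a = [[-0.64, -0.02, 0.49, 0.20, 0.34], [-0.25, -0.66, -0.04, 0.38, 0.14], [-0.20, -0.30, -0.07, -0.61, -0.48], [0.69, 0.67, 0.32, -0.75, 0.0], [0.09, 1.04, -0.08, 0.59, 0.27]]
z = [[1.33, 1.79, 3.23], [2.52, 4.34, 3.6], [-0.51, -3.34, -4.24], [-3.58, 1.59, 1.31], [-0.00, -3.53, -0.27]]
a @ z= [[-1.87,-3.75,-4.05], [-3.34,-3.07,-2.55], [1.2,-0.7,-2.10], [5.13,1.88,2.30], [0.67,4.93,5.07]]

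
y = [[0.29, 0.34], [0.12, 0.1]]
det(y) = -0.012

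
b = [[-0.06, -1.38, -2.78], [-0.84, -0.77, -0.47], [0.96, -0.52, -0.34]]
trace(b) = -1.17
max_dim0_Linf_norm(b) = 2.78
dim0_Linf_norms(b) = [0.96, 1.38, 2.78]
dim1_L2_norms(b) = [3.1, 1.23, 1.14]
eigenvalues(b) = [(0.06+1.32j), (0.06-1.32j), (-1.29+0j)]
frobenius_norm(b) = 3.53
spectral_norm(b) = 3.25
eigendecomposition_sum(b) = [[0.02+0.61j, -0.19-0.50j, -1.01-0.34j], [(-0.36-0.05j), (0.31-0.06j), 0.29-0.55j], [0.47-0.01j, (-0.38+0.14j), -0.26+0.77j]] + [[0.02-0.61j, (-0.19+0.5j), -1.01+0.34j], [(-0.36+0.05j), 0.31+0.06j, 0.29+0.55j], [0.47+0.01j, (-0.38-0.14j), (-0.26-0.77j)]] + [[-0.09+0.00j, (-1+0j), (-0.76+0j)], [-0.13+0.00j, (-1.39+0j), (-1.05+0j)], [(0.02-0j), (0.25-0j), (0.19-0j)]]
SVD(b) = [[-0.95, 0.05, -0.29], [-0.25, -0.66, 0.71], [-0.16, 0.75, 0.64]] @ diag([3.2468447723577594, 1.2747295475966671, 0.5444847148424607]) @ [[0.04, 0.49, 0.87], [1.00, 0.04, -0.06], [0.06, -0.87, 0.49]]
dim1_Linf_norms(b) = [2.78, 0.84, 0.96]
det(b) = -2.25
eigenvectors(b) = [[(0.72+0j), 0.72-0.00j, 0.58+0.00j], [(-0.07+0.42j), -0.07-0.42j, (0.8+0j)], [-0.55j, 0.00+0.55j, (-0.14+0j)]]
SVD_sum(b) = [[-0.11,-1.52,-2.7], [-0.03,-0.4,-0.71], [-0.02,-0.25,-0.45]] + [[0.06, 0.0, -0.00], [-0.84, -0.03, 0.05], [0.96, 0.04, -0.06]] + [[-0.01, 0.14, -0.08],  [0.02, -0.34, 0.19],  [0.02, -0.3, 0.17]]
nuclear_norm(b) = 5.07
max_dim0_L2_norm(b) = 2.84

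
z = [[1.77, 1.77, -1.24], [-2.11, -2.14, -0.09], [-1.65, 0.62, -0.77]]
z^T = [[1.77, -2.11, -1.65], [1.77, -2.14, 0.62], [-1.24, -0.09, -0.77]]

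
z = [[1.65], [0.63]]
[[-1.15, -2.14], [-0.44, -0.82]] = z @ [[-0.7, -1.30]]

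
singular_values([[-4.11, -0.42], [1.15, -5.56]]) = [5.71, 4.09]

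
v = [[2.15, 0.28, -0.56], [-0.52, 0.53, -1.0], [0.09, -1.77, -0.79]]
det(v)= -5.335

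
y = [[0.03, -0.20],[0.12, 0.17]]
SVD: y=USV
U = [[-0.69, 0.72], [0.72, 0.69]]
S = [0.27, 0.11]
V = [[0.24, 0.97], [0.97, -0.24]]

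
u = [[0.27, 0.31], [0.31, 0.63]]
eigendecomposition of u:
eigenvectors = [[-0.87,-0.50], [0.50,-0.87]]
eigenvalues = [0.09, 0.81]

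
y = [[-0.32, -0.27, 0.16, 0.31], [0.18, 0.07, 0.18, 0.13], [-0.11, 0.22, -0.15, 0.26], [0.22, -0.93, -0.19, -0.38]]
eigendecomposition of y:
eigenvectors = [[-0.41+0.31j, -0.41-0.31j, (-0.3+0j), (-0.01+0j)], [(0.23+0.36j), 0.23-0.36j, (0.16+0j), -0.16+0.00j], [(0.01+0.21j), 0.01-0.21j, (-0.67+0j), (0.81+0j)], [(-0.72+0j), (-0.72-0j), (0.66+0j), (-0.56+0j)]]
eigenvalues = [(0.05+0.44j), (0.05-0.44j), (-0.5+0j), (-0.37+0j)]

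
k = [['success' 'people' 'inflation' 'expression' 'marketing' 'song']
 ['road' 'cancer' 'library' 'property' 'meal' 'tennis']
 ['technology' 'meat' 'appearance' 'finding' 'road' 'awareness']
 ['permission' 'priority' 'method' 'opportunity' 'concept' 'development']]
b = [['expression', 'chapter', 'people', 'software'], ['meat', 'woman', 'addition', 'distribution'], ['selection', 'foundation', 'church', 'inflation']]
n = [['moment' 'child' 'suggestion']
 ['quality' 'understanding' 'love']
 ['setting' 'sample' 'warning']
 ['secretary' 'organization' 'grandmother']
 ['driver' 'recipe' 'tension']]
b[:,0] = ['expression', 'meat', 'selection']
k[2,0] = 'technology'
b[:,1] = ['chapter', 'woman', 'foundation']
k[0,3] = 'expression'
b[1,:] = ['meat', 'woman', 'addition', 'distribution']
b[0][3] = 'software'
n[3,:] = ['secretary', 'organization', 'grandmother']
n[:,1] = ['child', 'understanding', 'sample', 'organization', 'recipe']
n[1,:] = ['quality', 'understanding', 'love']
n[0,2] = 'suggestion'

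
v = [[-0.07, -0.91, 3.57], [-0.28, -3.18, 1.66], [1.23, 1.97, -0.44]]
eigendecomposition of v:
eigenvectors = [[-0.84, 0.84, 0.53], [-0.12, -0.4, 0.69], [-0.52, -0.35, -0.49]]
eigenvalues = [2.01, -1.13, -4.56]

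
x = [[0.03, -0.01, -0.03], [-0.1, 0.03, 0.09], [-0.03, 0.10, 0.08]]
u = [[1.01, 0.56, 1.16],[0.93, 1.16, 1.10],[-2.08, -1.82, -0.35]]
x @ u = [[0.08, 0.06, 0.03], [-0.26, -0.18, -0.11], [-0.10, -0.05, 0.05]]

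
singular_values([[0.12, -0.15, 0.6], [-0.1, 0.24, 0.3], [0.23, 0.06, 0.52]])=[0.87, 0.31, 0.15]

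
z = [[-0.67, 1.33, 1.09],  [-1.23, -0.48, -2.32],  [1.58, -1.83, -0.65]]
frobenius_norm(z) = 4.10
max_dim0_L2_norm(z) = 2.64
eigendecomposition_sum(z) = [[-0.36, 0.09, -0.34], [-1.46, 0.35, -1.37], [1.19, -0.29, 1.12]] + [[0.01,0.00,0.01], [0.01,0.0,0.01], [-0.01,-0.0,-0.00]] + [[-0.32, 1.24, 1.42], [0.22, -0.84, -0.96], [0.40, -1.54, -1.76]]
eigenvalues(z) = [1.11, 0.01, -2.92]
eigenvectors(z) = [[0.19, 0.59, -0.58], [0.76, 0.67, 0.39], [-0.62, -0.45, 0.72]]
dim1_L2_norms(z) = [1.85, 2.67, 2.5]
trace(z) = -1.80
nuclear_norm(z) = 5.76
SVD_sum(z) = [[-0.44, 1.24, 1.26], [0.40, -1.11, -1.13], [0.5, -1.41, -1.44]] + [[-0.23, 0.09, -0.17], [-1.63, 0.63, -1.19], [1.08, -0.42, 0.79]] + [[0.00, 0.00, -0.0],[0.00, 0.0, -0.0],[0.00, 0.00, -0.00]]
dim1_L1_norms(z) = [3.09, 4.03, 4.06]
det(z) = -0.02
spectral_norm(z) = 3.21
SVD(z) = [[-0.57, -0.12, 0.81], [0.51, -0.83, 0.24], [0.65, 0.55, 0.53]] @ diag([3.2093307486090152, 2.549429012396439, 0.002802995543705703]) @ [[0.24, -0.68, -0.69], [0.77, -0.30, 0.56], [0.59, 0.67, -0.45]]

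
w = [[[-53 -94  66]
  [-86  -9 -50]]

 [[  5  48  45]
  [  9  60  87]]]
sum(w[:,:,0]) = -125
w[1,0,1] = 48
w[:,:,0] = [[-53, -86], [5, 9]]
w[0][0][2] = 66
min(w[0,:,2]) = -50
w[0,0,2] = 66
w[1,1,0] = 9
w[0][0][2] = 66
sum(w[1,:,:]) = 254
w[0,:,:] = [[-53, -94, 66], [-86, -9, -50]]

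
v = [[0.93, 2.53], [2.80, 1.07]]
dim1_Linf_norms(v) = [2.53, 2.8]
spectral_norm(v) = 3.67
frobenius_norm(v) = 4.03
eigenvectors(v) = [[-0.70, -0.68],  [0.72, -0.73]]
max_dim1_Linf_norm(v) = 2.8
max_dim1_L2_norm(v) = 3.0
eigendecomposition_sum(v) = [[-0.85, 0.79],[0.87, -0.81]] + [[1.78, 1.74],[1.93, 1.88]]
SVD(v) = [[-0.65, -0.76], [-0.76, 0.65]] @ diag([3.6749905213232688, 1.6568478108094664]) @ [[-0.74, -0.67], [0.67, -0.74]]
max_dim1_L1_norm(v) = 3.87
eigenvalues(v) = [-1.66, 3.66]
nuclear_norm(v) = 5.33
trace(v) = 2.00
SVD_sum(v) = [[1.77, 1.59], [2.08, 1.87]] + [[-0.84, 0.94], [0.72, -0.8]]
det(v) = -6.09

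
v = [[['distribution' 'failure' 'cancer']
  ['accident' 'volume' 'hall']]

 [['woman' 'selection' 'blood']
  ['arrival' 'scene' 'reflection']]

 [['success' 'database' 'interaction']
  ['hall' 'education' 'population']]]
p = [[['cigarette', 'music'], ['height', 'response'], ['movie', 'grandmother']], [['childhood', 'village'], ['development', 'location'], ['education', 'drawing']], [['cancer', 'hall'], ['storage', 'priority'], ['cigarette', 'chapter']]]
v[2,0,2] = 'interaction'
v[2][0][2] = 'interaction'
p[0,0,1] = 'music'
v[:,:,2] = [['cancer', 'hall'], ['blood', 'reflection'], ['interaction', 'population']]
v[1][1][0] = 'arrival'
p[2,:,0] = ['cancer', 'storage', 'cigarette']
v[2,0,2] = 'interaction'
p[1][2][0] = 'education'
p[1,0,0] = 'childhood'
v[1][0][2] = 'blood'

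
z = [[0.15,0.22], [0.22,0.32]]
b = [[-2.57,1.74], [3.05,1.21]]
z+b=[[-2.42, 1.96], [3.27, 1.53]]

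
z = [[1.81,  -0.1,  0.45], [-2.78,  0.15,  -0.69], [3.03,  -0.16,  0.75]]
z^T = [[1.81, -2.78, 3.03], [-0.10, 0.15, -0.16], [0.45, -0.69, 0.75]]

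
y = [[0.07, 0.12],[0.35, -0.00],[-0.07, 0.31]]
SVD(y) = [[-0.03,  0.43], [-0.85,  0.46], [0.53,  0.78]] @ diag([0.37228474283935065, 0.32280655236385547]) @ [[-0.9, 0.43], [0.43, 0.90]]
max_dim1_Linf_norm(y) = 0.35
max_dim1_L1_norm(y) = 0.38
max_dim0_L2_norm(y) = 0.36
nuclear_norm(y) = 0.70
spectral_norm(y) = 0.37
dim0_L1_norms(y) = [0.49, 0.43]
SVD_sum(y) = [[0.01,-0.01], [0.29,-0.14], [-0.18,0.08]] + [[0.06, 0.13], [0.06, 0.14], [0.11, 0.23]]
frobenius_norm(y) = 0.49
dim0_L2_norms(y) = [0.36, 0.33]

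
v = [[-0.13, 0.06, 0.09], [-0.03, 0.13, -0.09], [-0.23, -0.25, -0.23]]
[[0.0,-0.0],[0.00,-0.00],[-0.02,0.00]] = v @ [[0.01, -0.00], [0.06, -0.01], [0.03, -0.01]]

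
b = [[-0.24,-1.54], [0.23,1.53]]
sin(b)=[[-0.18, -1.14], [0.17, 1.13]]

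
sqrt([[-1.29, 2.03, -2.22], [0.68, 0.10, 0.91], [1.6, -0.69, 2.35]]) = [[-1.13+1.97j,2.38-5.79j,(-2.26+3.89j)], [(0.58-0.38j),0.07+1.11j,(0.81-0.75j)], [(1.43-1.38j),(-1.1+4.05j),(2.35-2.72j)]]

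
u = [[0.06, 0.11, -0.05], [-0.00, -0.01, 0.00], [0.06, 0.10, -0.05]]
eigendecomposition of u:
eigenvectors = [[0.71, 0.64, -0.8], [0.00, 0.00, 0.27], [0.71, 0.77, -0.53]]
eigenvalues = [0.01, -0.0, -0.01]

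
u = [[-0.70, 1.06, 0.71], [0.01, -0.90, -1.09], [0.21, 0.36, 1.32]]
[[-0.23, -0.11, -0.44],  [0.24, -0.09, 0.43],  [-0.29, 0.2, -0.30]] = u @ [[0.11, 0.21, 0.02], [0.02, -0.05, -0.3], [-0.24, 0.13, -0.15]]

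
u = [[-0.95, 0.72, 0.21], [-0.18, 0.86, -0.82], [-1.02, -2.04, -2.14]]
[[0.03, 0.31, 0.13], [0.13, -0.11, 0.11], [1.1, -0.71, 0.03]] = u @ [[-0.21, -0.17, -0.09],[-0.15, 0.12, 0.07],[-0.27, 0.30, -0.04]]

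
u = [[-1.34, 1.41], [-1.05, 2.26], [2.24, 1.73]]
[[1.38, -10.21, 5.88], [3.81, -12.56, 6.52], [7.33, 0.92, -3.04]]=u @[[1.45, 3.46, -2.64], [2.36, -3.95, 1.66]]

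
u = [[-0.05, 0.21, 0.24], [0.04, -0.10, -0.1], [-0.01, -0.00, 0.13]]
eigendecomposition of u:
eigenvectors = [[0.87,  -0.97,  0.73], [-0.5,  -0.24,  -0.17], [0.03,  -0.09,  0.66]]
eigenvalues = [-0.16, 0.02, 0.12]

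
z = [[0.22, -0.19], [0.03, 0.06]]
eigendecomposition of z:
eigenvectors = [[0.96, 0.87],[0.27, 0.49]]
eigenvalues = [0.17, 0.11]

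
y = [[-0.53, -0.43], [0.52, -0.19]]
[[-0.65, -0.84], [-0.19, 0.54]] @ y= [[-0.09, 0.44], [0.38, -0.02]]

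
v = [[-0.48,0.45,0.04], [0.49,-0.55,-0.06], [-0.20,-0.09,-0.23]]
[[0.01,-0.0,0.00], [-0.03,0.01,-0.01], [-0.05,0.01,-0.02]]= v@[[0.09, -0.01, 0.04], [0.12, -0.02, 0.05], [0.08, -0.01, 0.04]]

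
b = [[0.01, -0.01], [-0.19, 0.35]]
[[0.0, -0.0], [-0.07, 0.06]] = b @ [[0.57, 0.10], [0.10, 0.23]]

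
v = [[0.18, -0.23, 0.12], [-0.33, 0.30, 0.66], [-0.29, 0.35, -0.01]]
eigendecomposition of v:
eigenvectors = [[-0.24, 0.76, -0.48], [0.85, 0.64, -0.76], [0.47, 0.1, 0.44]]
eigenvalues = [0.76, 0.0, -0.29]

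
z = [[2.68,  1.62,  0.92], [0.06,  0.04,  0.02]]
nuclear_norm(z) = 3.27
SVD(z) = [[-1.0,-0.02], [-0.02,1.0]] @ diag([3.264780017329174, 0.003382077486037404]) @ [[-0.82, -0.5, -0.28], [-0.41, 0.86, -0.32]]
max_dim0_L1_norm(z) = 2.74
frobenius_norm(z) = 3.26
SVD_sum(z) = [[2.68, 1.62, 0.92], [0.06, 0.04, 0.02]] + [[0.00, -0.0, 0.0], [-0.00, 0.00, -0.00]]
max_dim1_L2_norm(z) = 3.26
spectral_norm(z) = 3.26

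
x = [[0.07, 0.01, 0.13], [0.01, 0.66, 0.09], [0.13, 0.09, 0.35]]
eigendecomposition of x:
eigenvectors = [[-0.93, 0.37, -0.08], [-0.04, -0.29, -0.96], [0.37, 0.88, -0.28]]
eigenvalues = [0.02, 0.37, 0.69]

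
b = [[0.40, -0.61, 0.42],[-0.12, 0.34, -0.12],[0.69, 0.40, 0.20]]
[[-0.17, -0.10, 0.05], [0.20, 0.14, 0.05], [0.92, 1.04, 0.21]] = b @ [[0.7, 1.22, -0.15], [0.94, 0.69, 0.38], [0.3, -0.39, 0.82]]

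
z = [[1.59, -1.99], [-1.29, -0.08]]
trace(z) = 1.51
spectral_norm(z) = 2.67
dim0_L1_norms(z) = [2.88, 2.07]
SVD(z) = [[-0.95, 0.33], [0.33, 0.95]] @ diag([2.6725137200922813, 1.0081519805656851]) @ [[-0.72, 0.69],[-0.69, -0.72]]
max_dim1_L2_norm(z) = 2.55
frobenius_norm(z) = 2.86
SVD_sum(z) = [[1.82, -1.75], [-0.63, 0.61]] + [[-0.23, -0.24], [-0.66, -0.69]]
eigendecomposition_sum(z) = [[1.87, -1.41], [-0.91, 0.69]] + [[-0.28, -0.58], [-0.38, -0.77]]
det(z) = -2.69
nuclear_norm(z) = 3.68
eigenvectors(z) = [[0.9, 0.60], [-0.44, 0.8]]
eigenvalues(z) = [2.56, -1.05]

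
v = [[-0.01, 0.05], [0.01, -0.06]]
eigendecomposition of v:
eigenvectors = [[0.99, -0.65], [0.17, 0.76]]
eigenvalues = [-0.0, -0.07]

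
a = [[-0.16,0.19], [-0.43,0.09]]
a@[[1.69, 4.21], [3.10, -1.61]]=[[0.32, -0.98], [-0.45, -1.96]]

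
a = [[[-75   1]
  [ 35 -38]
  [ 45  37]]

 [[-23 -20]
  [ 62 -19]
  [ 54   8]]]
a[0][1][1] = -38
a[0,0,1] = 1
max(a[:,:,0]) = 62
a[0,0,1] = 1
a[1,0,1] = -20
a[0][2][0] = 45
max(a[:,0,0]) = -23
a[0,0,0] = -75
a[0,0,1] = 1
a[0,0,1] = 1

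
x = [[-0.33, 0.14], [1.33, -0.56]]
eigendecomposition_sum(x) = [[0.0, 0.00], [0.00, 0.00]] + [[-0.33,0.14], [1.33,-0.56]]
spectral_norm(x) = 1.49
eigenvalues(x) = [0.0, -0.89]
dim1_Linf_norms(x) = [0.33, 1.33]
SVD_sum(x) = [[-0.33, 0.14], [1.33, -0.56]] + [[0.0, 0.00], [0.00, 0.00]]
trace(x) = -0.89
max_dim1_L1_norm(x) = 1.89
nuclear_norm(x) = 1.49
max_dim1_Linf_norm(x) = 1.33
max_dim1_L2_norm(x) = 1.44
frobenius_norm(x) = 1.49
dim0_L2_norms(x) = [1.37, 0.58]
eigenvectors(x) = [[0.39, -0.24], [0.92, 0.97]]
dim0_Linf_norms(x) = [1.33, 0.56]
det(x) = -0.00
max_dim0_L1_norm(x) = 1.66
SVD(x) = [[-0.24, 0.97], [0.97, 0.24]] @ diag([1.4869428750032518, 0.0009415291088413477]) @ [[0.92, -0.39], [0.39, 0.92]]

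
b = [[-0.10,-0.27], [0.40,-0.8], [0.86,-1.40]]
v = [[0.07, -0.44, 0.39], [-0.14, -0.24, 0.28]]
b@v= [[0.03,0.11,-0.11], [0.14,0.02,-0.07], [0.26,-0.04,-0.06]]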